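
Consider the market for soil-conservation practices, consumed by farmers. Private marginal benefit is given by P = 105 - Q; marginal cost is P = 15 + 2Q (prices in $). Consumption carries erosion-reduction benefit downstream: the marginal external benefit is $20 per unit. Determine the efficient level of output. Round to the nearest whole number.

Social marginal benefit = demand + MEB = 125 - Q.
Set SMB = MC: 125 - Q = 15 + 2Q → Q* = 36.6667.

Q* = 37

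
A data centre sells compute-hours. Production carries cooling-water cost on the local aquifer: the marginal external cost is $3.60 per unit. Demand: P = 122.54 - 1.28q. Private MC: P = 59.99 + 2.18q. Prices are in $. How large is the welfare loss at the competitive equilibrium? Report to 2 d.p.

Market equilibrium (private): 59.99 + 2.18q = 122.54 - 1.28q → q_m = 18.0780.
Social marginal cost = private MC + MEC = 63.59 + 2.18q.
Set SMC = demand: 63.59 + 2.18q = 122.54 - 1.28q → q* = 17.0376.
The loss is the area between SMC and demand from q* to q_m; with linear curves that's a triangle of height MEC(q_m).
DWL = ½ × 1.0404 × 3.6000 = 1.8727.

DWL = $1.87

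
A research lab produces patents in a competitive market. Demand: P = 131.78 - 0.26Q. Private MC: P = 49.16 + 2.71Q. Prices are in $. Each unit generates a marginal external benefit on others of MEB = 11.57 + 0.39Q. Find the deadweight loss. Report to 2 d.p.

Market equilibrium (private): 49.16 + 2.71Q = 131.78 - 0.26Q → Q_m = 27.8182.
Social marginal cost = private MC − MEB = 37.59 + 2.32Q.
Set SMC = demand: 37.59 + 2.32Q = 131.78 - 0.26Q → Q* = 36.5078.
The loss is the area between SMC and demand from Q* to Q_m; with linear curves that's a triangle of height MEB(Q_m).
DWL = ½ × 8.6896 × 22.4191 = 97.4065.

DWL = $97.41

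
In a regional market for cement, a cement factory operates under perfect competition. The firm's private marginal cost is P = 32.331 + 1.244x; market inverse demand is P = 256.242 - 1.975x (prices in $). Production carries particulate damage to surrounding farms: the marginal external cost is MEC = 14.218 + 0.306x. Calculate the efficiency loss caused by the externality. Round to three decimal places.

Market equilibrium (private): 32.331 + 1.244x = 256.242 - 1.975x → x_m = 69.5592.
Social marginal cost = private MC + MEC = 46.549 + 1.550x.
Set SMC = demand: 46.549 + 1.550x = 256.242 - 1.975x → x* = 59.4874.
The loss is the area between SMC and demand from x* to x_m; with linear curves that's a triangle of height MEC(x_m).
DWL = ½ × 10.0718 × 35.5031 = 178.7901.

DWL = $178.790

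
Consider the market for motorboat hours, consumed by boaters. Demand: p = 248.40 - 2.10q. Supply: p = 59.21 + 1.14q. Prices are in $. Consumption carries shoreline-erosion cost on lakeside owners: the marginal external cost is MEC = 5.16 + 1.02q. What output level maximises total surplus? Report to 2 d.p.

q* = 43.20

Social marginal benefit = demand − MEC = 243.24 - 3.12q.
Set SMB = MC: 243.24 - 3.12q = 59.21 + 1.14q → q* = 43.1995.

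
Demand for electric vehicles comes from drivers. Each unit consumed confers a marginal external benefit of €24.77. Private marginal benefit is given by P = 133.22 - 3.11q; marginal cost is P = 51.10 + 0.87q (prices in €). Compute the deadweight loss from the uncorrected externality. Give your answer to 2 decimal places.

DWL = €77.08

Market equilibrium (private): 51.10 + 0.87q = 133.22 - 3.11q → q_m = 20.6332.
Social marginal benefit = demand + MEB = 157.99 - 3.11q.
Set SMB = MC: 157.99 - 3.11q = 51.10 + 0.87q → q* = 26.8568.
Height of the DWL triangle at q_m is SMB(q_m) − MC(q_m) = MEB(q_m) = 24.7700.
DWL = ½ × 6.2236 × 24.7700 = 77.0793.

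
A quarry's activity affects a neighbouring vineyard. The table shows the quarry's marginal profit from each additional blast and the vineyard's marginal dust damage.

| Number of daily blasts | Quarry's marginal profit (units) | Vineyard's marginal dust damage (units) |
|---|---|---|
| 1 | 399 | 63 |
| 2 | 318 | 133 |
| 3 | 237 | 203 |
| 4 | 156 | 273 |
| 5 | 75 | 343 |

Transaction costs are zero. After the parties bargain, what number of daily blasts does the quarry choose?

3

Bargaining reaches the level where marginal profit last exceeds marginal dust damage.
That holds through level 3 (237 ≥ 203) but not at 4 (156 < 273).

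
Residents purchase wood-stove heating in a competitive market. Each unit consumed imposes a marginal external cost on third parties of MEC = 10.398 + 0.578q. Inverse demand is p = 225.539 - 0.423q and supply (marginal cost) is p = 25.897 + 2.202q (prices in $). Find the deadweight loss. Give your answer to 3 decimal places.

Market equilibrium (private): 25.897 + 2.202q = 225.539 - 0.423q → q_m = 76.0541.
Social marginal benefit = demand − MEC = 215.141 - 1.001q.
Set SMB = MC: 215.141 - 1.001q = 25.897 + 2.202q → q* = 59.0834.
Between q* and q_m the wedge MC − SMB runs linearly from 0 to MEC(q_m), so the loss is a triangle.
DWL = ½ × 16.9707 × 54.3573 = 461.2407.

DWL = $461.241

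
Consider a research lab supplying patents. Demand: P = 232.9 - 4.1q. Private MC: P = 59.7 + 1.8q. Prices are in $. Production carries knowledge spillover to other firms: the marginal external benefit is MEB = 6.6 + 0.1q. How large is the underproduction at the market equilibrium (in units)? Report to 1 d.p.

Market equilibrium (private): 59.7 + 1.8q = 232.9 - 4.1q → q_m = 29.3559.
Social marginal cost = private MC − MEB = 53.1 + 1.7q.
Set SMC = demand: 53.1 + 1.7q = 232.9 - 4.1q → q* = 31.0000.
Gap = |29.3559 − 31.0000| = 1.6441.

1.6 units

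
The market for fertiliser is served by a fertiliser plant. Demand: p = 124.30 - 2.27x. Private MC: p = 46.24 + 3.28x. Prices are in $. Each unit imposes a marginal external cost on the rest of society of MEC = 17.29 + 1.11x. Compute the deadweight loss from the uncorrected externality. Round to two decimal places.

DWL = $81.27

Market equilibrium (private): 46.24 + 3.28x = 124.30 - 2.27x → x_m = 14.0649.
Social marginal cost = private MC + MEC = 63.53 + 4.39x.
Set SMC = demand: 63.53 + 4.39x = 124.30 - 2.27x → x* = 9.1246.
The loss is the area between SMC and demand from x* to x_m; with linear curves that's a triangle of height MEC(x_m).
DWL = ½ × 4.9403 × 32.9020 = 81.2729.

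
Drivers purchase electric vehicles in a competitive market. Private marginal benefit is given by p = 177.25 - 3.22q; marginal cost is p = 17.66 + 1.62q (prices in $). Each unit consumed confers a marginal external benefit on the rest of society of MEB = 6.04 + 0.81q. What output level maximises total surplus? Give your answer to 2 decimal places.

Social marginal benefit = demand + MEB = 183.29 - 2.41q.
Set SMB = MC: 183.29 - 2.41q = 17.66 + 1.62q → q* = 41.0993.

q* = 41.10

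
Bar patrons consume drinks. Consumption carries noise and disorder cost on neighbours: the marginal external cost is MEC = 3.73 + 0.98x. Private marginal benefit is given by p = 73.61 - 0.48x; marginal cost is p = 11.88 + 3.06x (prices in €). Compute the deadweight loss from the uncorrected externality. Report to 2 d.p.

DWL = €47.95

Market equilibrium (private): 11.88 + 3.06x = 73.61 - 0.48x → x_m = 17.4379.
Social marginal benefit = demand − MEC = 69.88 - 1.46x.
Set SMB = MC: 69.88 - 1.46x = 11.88 + 3.06x → x* = 12.8319.
The welfare-loss triangle has base |x_m − x*| and height MEC(x_m) (the vertical gap between SMB and MC is zero at x* and MEC at x_m).
DWL = ½ × 4.6060 × 20.8191 = 47.9464.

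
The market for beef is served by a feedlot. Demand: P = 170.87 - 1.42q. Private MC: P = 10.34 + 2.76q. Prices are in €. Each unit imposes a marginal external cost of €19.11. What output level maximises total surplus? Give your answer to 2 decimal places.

q* = 33.83

Social marginal cost = private MC + MEC = 29.45 + 2.76q.
Set SMC = demand: 29.45 + 2.76q = 170.87 - 1.42q → q* = 33.8325.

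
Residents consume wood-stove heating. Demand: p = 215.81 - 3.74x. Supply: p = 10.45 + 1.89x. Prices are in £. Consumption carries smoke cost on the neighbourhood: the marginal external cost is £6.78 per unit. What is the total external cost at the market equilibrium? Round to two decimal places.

£247.31

Market equilibrium (private): 10.45 + 1.89x = 215.81 - 3.74x → x_m = 36.4760.
Total external cost = MEC × x_m = 6.78 × 36.4760 = 247.3073.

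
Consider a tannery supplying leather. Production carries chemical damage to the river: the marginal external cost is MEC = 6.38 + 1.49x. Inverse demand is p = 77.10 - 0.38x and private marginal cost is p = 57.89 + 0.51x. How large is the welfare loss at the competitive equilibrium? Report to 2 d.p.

Market equilibrium (private): 57.89 + 0.51x = 77.10 - 0.38x → x_m = 21.5843.
Social marginal cost = private MC + MEC = 64.27 + 2.00x.
Set SMC = demand: 64.27 + 2.00x = 77.10 - 0.38x → x* = 5.3908.
The welfare-loss triangle has base |x_m − x*| and height MEC(x_m) (the vertical gap between SMC and demand is zero at x* and MEC at x_m).
DWL = ½ × 16.1935 × 38.5406 = 312.0536.

DWL = 312.05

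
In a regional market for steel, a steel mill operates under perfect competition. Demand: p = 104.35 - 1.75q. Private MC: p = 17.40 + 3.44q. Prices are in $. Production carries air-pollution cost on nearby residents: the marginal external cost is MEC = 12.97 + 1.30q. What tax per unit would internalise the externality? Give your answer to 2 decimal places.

tax = $27.79 per unit

Social marginal cost = private MC + MEC = 30.37 + 4.74q.
Set SMC = demand: 30.37 + 4.74q = 104.35 - 1.75q → q* = 11.3991.
The Pigouvian tax equals MEC at q*: 12.97 + 1.30×11.3991 = 27.7888.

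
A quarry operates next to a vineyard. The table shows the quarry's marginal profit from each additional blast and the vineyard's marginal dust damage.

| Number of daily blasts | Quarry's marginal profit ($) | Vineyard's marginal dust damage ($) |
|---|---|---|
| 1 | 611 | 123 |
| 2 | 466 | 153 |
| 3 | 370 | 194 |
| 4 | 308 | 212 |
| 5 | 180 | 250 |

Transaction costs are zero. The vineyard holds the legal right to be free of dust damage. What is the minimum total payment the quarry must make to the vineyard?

Efficient level: marginal profit ≥ marginal dust damage through level 4, so k* = 4.
With the vineyard holding the right, the quarry must at least compensate total damage at k*: 123 + 153 + 194 + 212 = 682.

$682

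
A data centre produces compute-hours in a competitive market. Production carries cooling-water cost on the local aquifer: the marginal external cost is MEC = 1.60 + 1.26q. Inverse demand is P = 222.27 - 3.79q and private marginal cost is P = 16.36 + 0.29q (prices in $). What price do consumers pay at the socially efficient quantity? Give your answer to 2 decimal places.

Social marginal cost = private MC + MEC = 17.96 + 1.55q.
Set SMC = demand: 17.96 + 1.55q = 222.27 - 3.79q → q* = 38.2603.
Consumer price on the demand curve at q*: 222.27 − 3.79×38.2603 = 77.2635.

P = $77.26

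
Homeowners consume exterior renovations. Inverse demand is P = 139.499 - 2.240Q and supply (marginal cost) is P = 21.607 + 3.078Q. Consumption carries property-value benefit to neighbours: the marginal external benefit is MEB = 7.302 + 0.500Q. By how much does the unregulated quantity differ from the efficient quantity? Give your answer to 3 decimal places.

Market equilibrium (private): 21.607 + 3.078Q = 139.499 - 2.240Q → Q_m = 22.1685.
Social marginal benefit = demand + MEB = 146.801 - 1.740Q.
Set SMB = MC: 146.801 - 1.740Q = 21.607 + 3.078Q → Q* = 25.9846.
Gap = |22.1685 − 25.9846| = 3.8161.

3.816 units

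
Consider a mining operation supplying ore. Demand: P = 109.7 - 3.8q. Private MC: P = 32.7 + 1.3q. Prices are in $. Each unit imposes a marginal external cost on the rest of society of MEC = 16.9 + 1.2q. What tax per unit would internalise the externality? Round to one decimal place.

Social marginal cost = private MC + MEC = 49.6 + 2.5q.
Set SMC = demand: 49.6 + 2.5q = 109.7 - 3.8q → q* = 9.5397.
The Pigouvian tax equals MEC at q*: 16.9 + 1.2×9.5397 = 28.3476.

tax = $28.3 per unit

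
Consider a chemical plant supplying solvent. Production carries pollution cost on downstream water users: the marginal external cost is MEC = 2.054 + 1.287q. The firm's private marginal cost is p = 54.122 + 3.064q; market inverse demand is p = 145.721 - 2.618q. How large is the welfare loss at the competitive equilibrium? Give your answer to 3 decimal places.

DWL = 37.302

Market equilibrium (private): 54.122 + 3.064q = 145.721 - 2.618q → q_m = 16.1209.
Social marginal cost = private MC + MEC = 56.176 + 4.351q.
Set SMC = demand: 56.176 + 4.351q = 145.721 - 2.618q → q* = 12.8490.
The loss is the area between SMC and demand from q* to q_m; with linear curves that's a triangle of height MEC(q_m).
DWL = ½ × 3.2719 × 22.8016 = 37.3023.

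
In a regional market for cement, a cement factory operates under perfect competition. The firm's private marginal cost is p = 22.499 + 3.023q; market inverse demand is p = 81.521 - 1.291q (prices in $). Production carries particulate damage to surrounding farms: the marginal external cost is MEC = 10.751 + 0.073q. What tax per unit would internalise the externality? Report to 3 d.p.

Social marginal cost = private MC + MEC = 33.250 + 3.096q.
Set SMC = demand: 33.250 + 3.096q = 81.521 - 1.291q → q* = 11.0032.
The Pigouvian tax equals MEC at q*: 10.751 + 0.073×11.0032 = 11.5542.

tax = $11.554 per unit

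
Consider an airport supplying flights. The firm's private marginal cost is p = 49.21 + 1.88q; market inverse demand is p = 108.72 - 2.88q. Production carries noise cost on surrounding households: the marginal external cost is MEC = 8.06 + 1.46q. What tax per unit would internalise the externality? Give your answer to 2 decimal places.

Social marginal cost = private MC + MEC = 57.27 + 3.34q.
Set SMC = demand: 57.27 + 3.34q = 108.72 - 2.88q → q* = 8.2717.
The Pigouvian tax equals MEC at q*: 8.06 + 1.46×8.2717 = 20.1367.

tax = 20.14 per unit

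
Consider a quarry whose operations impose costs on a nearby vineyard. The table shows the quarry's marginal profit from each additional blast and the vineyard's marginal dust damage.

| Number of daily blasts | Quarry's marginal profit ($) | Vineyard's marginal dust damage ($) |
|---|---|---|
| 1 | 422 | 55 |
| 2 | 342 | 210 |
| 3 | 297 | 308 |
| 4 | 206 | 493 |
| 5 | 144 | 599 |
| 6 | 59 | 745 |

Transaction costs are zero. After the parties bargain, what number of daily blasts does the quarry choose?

Bargaining reaches the level where marginal profit last exceeds marginal dust damage.
That holds through level 2 (342 ≥ 210) but not at 3 (297 < 308).

2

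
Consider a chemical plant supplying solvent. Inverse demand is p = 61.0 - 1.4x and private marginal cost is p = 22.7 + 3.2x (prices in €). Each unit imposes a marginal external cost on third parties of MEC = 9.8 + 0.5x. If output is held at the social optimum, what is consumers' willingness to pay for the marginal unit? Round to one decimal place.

Social marginal cost = private MC + MEC = 32.5 + 3.7x.
Set SMC = demand: 32.5 + 3.7x = 61.0 - 1.4x → x* = 5.5882.
Consumer price on the demand curve at x*: 61.0 − 1.4×5.5882 = 53.1765.

P = €53.2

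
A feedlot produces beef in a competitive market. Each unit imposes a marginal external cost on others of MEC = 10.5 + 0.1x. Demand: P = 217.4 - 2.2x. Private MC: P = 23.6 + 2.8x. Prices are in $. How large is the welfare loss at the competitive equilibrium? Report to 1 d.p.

Market equilibrium (private): 23.6 + 2.8x = 217.4 - 2.2x → x_m = 38.7600.
Social marginal cost = private MC + MEC = 34.1 + 2.9x.
Set SMC = demand: 34.1 + 2.9x = 217.4 - 2.2x → x* = 35.9412.
The loss is the area between SMC and demand from x* to x_m; with linear curves that's a triangle of height MEC(x_m).
DWL = ½ × 2.8188 × 14.3760 = 20.2615.

DWL = $20.3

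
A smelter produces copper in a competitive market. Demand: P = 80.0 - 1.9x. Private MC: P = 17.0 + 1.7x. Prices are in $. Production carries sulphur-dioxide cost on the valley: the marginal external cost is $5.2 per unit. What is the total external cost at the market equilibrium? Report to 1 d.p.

$91.0

Market equilibrium (private): 17.0 + 1.7x = 80.0 - 1.9x → x_m = 17.5000.
Total external cost = MEC × x_m = 5.2 × 17.5000 = 91.0000.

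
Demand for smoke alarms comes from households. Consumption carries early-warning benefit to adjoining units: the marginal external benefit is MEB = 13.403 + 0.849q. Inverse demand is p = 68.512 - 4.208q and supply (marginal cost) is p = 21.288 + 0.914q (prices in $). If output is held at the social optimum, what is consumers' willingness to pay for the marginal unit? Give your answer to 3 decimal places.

P = $8.807

Social marginal benefit = demand + MEB = 81.915 - 3.359q.
Set SMB = MC: 81.915 - 3.359q = 21.288 + 0.914q → q* = 14.1884.
Consumer price on the demand curve at q*: 68.512 − 4.208×14.1884 = 8.8072.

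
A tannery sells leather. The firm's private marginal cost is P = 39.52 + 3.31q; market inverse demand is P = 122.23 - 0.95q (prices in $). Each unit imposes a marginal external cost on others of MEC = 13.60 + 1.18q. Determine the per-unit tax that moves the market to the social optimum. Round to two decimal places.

Social marginal cost = private MC + MEC = 53.12 + 4.49q.
Set SMC = demand: 53.12 + 4.49q = 122.23 - 0.95q → q* = 12.7040.
The Pigouvian tax equals MEC at q*: 13.60 + 1.18×12.7040 = 28.5907.

tax = $28.59 per unit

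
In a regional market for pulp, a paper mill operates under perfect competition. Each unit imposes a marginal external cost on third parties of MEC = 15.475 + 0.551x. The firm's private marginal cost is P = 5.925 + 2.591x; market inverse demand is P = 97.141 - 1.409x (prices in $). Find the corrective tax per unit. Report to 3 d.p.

tax = $24.645 per unit

Social marginal cost = private MC + MEC = 21.400 + 3.142x.
Set SMC = demand: 21.400 + 3.142x = 97.141 - 1.409x → x* = 16.6427.
The Pigouvian tax equals MEC at x*: 15.475 + 0.551×16.6427 = 24.6451.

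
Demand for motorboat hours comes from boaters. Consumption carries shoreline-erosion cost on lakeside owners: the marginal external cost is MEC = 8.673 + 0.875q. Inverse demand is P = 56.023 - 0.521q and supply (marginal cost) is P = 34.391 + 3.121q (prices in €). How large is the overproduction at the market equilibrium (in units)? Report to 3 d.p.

Market equilibrium (private): 34.391 + 3.121q = 56.023 - 0.521q → q_m = 5.9396.
Social marginal benefit = demand − MEC = 47.350 - 1.396q.
Set SMB = MC: 47.350 - 1.396q = 34.391 + 3.121q → q* = 2.8689.
Gap = |5.9396 − 2.8689| = 3.0707.

3.071 units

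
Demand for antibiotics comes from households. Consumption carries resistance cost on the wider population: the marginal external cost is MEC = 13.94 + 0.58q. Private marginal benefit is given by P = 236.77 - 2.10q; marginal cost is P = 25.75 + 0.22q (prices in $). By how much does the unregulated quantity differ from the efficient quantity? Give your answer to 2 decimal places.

Market equilibrium (private): 25.75 + 0.22q = 236.77 - 2.10q → q_m = 90.9569.
Social marginal benefit = demand − MEC = 222.83 - 2.68q.
Set SMB = MC: 222.83 - 2.68q = 25.75 + 0.22q → q* = 67.9586.
Gap = |90.9569 − 67.9586| = 22.9983.

23.00 units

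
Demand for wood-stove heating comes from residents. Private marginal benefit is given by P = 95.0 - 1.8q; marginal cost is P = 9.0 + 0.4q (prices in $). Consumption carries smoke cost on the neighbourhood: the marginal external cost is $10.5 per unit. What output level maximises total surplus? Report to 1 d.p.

Social marginal benefit = demand − MEC = 84.5 - 1.8q.
Set SMB = MC: 84.5 - 1.8q = 9.0 + 0.4q → q* = 34.3182.

q* = 34.3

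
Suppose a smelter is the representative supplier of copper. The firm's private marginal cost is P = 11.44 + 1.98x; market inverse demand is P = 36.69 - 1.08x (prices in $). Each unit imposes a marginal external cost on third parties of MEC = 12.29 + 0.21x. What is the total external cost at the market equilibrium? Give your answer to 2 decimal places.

Market equilibrium (private): 11.44 + 1.98x = 36.69 - 1.08x → x_m = 8.2516.
Total external cost = ∫₀^{x_m} (12.29 + 0.21x) dx = 12.29×8.2516 + ½×0.21×8.2516² = 108.5615.

$108.56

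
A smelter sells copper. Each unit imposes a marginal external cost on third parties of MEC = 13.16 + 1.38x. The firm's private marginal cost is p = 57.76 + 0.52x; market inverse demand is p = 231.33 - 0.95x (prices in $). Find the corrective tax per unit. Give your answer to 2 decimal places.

Social marginal cost = private MC + MEC = 70.92 + 1.90x.
Set SMC = demand: 70.92 + 1.90x = 231.33 - 0.95x → x* = 56.2842.
The Pigouvian tax equals MEC at x*: 13.16 + 1.38×56.2842 = 90.8322.

tax = $90.83 per unit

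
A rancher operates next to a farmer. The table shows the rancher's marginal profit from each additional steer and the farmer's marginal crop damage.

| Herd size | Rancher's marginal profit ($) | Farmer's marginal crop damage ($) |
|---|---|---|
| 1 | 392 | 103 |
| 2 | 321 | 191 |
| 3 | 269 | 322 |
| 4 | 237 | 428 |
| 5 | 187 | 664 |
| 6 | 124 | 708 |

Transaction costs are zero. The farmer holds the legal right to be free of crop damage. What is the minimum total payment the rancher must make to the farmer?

$294

Efficient level: marginal profit ≥ marginal crop damage through level 2, so k* = 2.
With the farmer holding the right, the rancher must at least compensate total damage at k*: 103 + 191 = 294.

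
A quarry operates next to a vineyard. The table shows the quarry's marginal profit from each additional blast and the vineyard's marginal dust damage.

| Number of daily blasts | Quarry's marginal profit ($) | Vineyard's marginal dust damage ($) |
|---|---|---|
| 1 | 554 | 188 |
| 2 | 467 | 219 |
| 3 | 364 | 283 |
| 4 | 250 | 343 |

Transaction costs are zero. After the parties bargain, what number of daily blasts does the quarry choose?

Bargaining reaches the level where marginal profit last exceeds marginal dust damage.
That holds through level 3 (364 ≥ 283) but not at 4 (250 < 343).

3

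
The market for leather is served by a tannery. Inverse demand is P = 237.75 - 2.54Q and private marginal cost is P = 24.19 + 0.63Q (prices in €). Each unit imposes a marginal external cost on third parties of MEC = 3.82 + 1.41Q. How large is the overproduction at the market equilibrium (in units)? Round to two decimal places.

21.57 units

Market equilibrium (private): 24.19 + 0.63Q = 237.75 - 2.54Q → Q_m = 67.3691.
Social marginal cost = private MC + MEC = 28.01 + 2.04Q.
Set SMC = demand: 28.01 + 2.04Q = 237.75 - 2.54Q → Q* = 45.7948.
Gap = |67.3691 − 45.7948| = 21.5743.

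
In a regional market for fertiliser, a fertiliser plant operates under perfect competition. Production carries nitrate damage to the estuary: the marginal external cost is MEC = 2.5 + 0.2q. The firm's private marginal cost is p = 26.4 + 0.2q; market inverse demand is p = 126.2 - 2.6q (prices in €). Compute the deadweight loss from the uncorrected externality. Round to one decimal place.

DWL = €15.5

Market equilibrium (private): 26.4 + 0.2q = 126.2 - 2.6q → q_m = 35.6429.
Social marginal cost = private MC + MEC = 28.9 + 0.4q.
Set SMC = demand: 28.9 + 0.4q = 126.2 - 2.6q → q* = 32.4333.
Between q* and q_m the wedge SMC − demand runs linearly from 0 to MEC(q_m), so the loss is a triangle.
DWL = ½ × 3.2096 × 9.6286 = 15.4520.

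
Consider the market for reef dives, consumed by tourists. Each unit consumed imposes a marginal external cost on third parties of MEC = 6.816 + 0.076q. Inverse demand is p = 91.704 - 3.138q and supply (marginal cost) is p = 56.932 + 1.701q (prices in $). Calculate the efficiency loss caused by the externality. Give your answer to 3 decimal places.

DWL = $5.514

Market equilibrium (private): 56.932 + 1.701q = 91.704 - 3.138q → q_m = 7.1858.
Social marginal benefit = demand − MEC = 84.888 - 3.214q.
Set SMB = MC: 84.888 - 3.214q = 56.932 + 1.701q → q* = 5.6879.
The welfare-loss triangle has base |q_m − q*| and height MEC(q_m) (the vertical gap between SMB and MC is zero at q* and MEC at q_m).
DWL = ½ × 1.4979 × 7.3621 = 5.5138.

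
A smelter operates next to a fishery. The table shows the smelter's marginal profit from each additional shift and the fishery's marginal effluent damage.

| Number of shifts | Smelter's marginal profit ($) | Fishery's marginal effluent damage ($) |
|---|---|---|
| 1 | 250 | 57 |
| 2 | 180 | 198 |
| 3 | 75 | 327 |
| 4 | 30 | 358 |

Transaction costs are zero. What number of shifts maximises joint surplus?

Bargaining reaches the level where marginal profit last exceeds marginal effluent damage.
That holds through level 1 (250 ≥ 57) but not at 2 (180 < 198).

1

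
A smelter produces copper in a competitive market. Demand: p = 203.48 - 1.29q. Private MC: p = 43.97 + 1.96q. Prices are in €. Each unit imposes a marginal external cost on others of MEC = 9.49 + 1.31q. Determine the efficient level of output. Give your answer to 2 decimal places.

q* = 32.90

Social marginal cost = private MC + MEC = 53.46 + 3.27q.
Set SMC = demand: 53.46 + 3.27q = 203.48 - 1.29q → q* = 32.8991.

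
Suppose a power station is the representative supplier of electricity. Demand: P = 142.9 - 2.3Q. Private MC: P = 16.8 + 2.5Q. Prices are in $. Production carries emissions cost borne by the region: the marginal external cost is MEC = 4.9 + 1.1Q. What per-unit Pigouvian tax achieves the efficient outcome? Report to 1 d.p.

tax = $27.5 per unit

Social marginal cost = private MC + MEC = 21.7 + 3.6Q.
Set SMC = demand: 21.7 + 3.6Q = 142.9 - 2.3Q → Q* = 20.5424.
The Pigouvian tax equals MEC at Q*: 4.9 + 1.1×20.5424 = 27.4966.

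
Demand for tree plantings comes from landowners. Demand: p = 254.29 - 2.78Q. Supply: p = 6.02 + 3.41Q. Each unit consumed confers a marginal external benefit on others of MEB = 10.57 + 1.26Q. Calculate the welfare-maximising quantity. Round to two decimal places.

Social marginal benefit = demand + MEB = 264.86 - 1.52Q.
Set SMB = MC: 264.86 - 1.52Q = 6.02 + 3.41Q → Q* = 52.5030.

Q* = 52.50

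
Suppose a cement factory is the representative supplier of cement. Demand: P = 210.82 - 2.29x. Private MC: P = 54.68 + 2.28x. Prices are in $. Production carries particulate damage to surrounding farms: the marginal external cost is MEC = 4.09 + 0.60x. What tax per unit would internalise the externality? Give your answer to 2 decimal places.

tax = $21.74 per unit

Social marginal cost = private MC + MEC = 58.77 + 2.88x.
Set SMC = demand: 58.77 + 2.88x = 210.82 - 2.29x → x* = 29.4101.
The Pigouvian tax equals MEC at x*: 4.09 + 0.60×29.4101 = 21.7361.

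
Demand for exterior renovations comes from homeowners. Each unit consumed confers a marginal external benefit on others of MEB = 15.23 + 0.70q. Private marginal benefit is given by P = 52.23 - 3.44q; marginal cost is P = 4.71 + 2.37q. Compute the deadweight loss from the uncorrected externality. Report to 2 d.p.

DWL = 42.97

Market equilibrium (private): 4.71 + 2.37q = 52.23 - 3.44q → q_m = 8.1790.
Social marginal benefit = demand + MEB = 67.46 - 2.74q.
Set SMB = MC: 67.46 - 2.74q = 4.71 + 2.37q → q* = 12.2798.
Between q* and q_m the wedge SMB − MC runs linearly from 0 to MEB(q_m), so the loss is a triangle.
DWL = ½ × 4.1008 × 20.9553 = 42.9667.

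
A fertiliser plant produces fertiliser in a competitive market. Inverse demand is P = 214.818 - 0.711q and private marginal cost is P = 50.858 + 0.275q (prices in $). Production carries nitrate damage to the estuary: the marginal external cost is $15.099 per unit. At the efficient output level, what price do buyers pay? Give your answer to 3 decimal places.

Social marginal cost = private MC + MEC = 65.957 + 0.275q.
Set SMC = demand: 65.957 + 0.275q = 214.818 - 0.711q → q* = 150.9746.
Consumer price on the demand curve at q*: 214.818 − 0.711×150.9746 = 107.4751.

P = $107.475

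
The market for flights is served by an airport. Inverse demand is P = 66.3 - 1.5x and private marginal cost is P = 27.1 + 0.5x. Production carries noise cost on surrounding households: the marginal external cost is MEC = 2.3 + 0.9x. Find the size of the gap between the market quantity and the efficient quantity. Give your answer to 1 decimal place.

Market equilibrium (private): 27.1 + 0.5x = 66.3 - 1.5x → x_m = 19.6000.
Social marginal cost = private MC + MEC = 29.4 + 1.4x.
Set SMC = demand: 29.4 + 1.4x = 66.3 - 1.5x → x* = 12.7241.
Gap = |19.6000 − 12.7241| = 6.8759.

6.9 units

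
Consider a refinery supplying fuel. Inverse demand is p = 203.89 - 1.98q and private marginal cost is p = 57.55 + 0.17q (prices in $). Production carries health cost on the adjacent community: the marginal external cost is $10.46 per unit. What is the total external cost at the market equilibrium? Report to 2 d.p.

Market equilibrium (private): 57.55 + 0.17q = 203.89 - 1.98q → q_m = 68.0651.
Total external cost = MEC × q_m = 10.46 × 68.0651 = 711.9609.

$711.96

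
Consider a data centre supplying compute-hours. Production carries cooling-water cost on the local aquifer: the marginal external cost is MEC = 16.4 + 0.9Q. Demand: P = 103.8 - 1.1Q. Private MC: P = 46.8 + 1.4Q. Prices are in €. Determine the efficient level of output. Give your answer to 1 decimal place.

Q* = 11.9

Social marginal cost = private MC + MEC = 63.2 + 2.3Q.
Set SMC = demand: 63.2 + 2.3Q = 103.8 - 1.1Q → Q* = 11.9412.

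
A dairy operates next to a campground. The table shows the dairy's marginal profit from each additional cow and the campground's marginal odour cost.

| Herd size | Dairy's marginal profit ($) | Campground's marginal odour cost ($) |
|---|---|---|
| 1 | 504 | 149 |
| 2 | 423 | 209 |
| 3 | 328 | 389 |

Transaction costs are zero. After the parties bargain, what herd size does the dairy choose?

Bargaining reaches the level where marginal profit last exceeds marginal odour cost.
That holds through level 2 (423 ≥ 209) but not at 3 (328 < 389).

2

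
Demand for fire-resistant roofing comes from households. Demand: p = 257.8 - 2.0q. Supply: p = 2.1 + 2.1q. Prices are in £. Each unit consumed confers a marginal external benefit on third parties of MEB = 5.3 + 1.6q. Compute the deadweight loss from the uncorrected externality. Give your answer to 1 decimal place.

DWL = £2208.6

Market equilibrium (private): 2.1 + 2.1q = 257.8 - 2.0q → q_m = 62.3659.
Social marginal benefit = demand + MEB = 263.1 - 0.4q.
Set SMB = MC: 263.1 - 0.4q = 2.1 + 2.1q → q* = 104.4000.
The welfare-loss triangle has base |q_m − q*| and height MEB(q_m) (the vertical gap between SMB and MC is zero at q* and MEB at q_m).
DWL = ½ × 42.0341 × 105.0854 = 2208.5851.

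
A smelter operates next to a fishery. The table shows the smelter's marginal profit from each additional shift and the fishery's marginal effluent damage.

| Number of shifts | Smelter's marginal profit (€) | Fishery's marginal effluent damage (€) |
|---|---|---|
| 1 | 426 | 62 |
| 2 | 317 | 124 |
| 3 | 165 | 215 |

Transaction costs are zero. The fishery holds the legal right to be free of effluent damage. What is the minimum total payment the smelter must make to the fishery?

€186

Efficient level: marginal profit ≥ marginal effluent damage through level 2, so k* = 2.
With the fishery holding the right, the smelter must at least compensate total damage at k*: 62 + 124 = 186.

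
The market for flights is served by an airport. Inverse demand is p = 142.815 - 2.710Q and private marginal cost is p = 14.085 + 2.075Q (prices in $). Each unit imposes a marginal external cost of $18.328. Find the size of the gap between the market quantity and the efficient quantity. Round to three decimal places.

Market equilibrium (private): 14.085 + 2.075Q = 142.815 - 2.710Q → Q_m = 26.9028.
Social marginal cost = private MC + MEC = 32.413 + 2.075Q.
Set SMC = demand: 32.413 + 2.075Q = 142.815 - 2.710Q → Q* = 23.0725.
Gap = |26.9028 − 23.0725| = 3.8303.

3.830 units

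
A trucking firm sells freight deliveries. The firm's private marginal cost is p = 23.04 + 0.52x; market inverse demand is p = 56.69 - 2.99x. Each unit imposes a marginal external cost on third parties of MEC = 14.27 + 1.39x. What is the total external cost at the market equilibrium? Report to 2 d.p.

Market equilibrium (private): 23.04 + 0.52x = 56.69 - 2.99x → x_m = 9.5869.
Total external cost = ∫₀^{x_m} (14.27 + 1.39x) dx = 14.27×9.5869 + ½×1.39×9.5869² = 200.6816.

200.68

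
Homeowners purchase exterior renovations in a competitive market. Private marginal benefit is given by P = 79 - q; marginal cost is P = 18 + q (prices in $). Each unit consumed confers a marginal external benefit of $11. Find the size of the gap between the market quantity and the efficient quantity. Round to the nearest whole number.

Market equilibrium (private): 18 + q = 79 - q → q_m = 30.5000.
Social marginal benefit = demand + MEB = 90 - q.
Set SMB = MC: 90 - q = 18 + q → q* = 36.0000.
Gap = |30.5000 − 36.0000| = 5.5000.

6 units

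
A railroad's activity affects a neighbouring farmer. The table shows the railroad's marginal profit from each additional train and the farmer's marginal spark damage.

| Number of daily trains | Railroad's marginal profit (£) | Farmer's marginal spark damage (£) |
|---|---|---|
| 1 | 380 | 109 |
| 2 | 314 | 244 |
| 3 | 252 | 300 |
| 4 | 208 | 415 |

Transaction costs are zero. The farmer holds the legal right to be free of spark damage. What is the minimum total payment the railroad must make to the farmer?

Efficient level: marginal profit ≥ marginal spark damage through level 2, so k* = 2.
With the farmer holding the right, the railroad must at least compensate total damage at k*: 109 + 244 = 353.

£353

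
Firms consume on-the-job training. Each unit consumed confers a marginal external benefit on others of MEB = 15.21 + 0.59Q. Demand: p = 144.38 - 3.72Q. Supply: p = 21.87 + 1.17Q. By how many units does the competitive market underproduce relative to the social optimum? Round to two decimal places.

6.97 units

Market equilibrium (private): 21.87 + 1.17Q = 144.38 - 3.72Q → Q_m = 25.0532.
Social marginal benefit = demand + MEB = 159.59 - 3.13Q.
Set SMB = MC: 159.59 - 3.13Q = 21.87 + 1.17Q → Q* = 32.0279.
Gap = |25.0532 − 32.0279| = 6.9747.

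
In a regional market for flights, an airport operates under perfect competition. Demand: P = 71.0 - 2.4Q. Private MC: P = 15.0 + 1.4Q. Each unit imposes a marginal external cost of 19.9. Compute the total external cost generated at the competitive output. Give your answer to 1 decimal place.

293.3

Market equilibrium (private): 15.0 + 1.4Q = 71.0 - 2.4Q → Q_m = 14.7368.
Total external cost = MEC × Q_m = 19.9 × 14.7368 = 293.2623.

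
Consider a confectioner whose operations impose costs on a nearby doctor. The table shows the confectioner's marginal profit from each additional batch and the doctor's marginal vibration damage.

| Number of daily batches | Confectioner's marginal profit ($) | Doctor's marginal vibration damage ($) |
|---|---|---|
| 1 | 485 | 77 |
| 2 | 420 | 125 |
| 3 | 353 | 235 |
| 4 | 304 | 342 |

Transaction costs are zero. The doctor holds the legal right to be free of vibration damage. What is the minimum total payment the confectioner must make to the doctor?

$437

Efficient level: marginal profit ≥ marginal vibration damage through level 3, so k* = 3.
With the doctor holding the right, the confectioner must at least compensate total damage at k*: 77 + 125 + 235 = 437.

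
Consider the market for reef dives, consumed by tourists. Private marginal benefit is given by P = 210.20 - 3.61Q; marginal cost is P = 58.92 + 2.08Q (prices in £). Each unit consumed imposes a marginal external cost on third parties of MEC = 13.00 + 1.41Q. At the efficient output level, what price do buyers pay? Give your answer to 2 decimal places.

Social marginal benefit = demand − MEC = 197.20 - 5.02Q.
Set SMB = MC: 197.20 - 5.02Q = 58.92 + 2.08Q → Q* = 19.4761.
Consumer price on the demand curve at Q*: 210.20 − 3.61×19.4761 = 139.8913.

P = £139.89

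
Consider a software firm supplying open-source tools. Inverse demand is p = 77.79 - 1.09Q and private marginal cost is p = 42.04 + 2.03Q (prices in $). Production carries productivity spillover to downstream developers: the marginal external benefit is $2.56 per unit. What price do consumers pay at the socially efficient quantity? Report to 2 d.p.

Social marginal cost = private MC − MEB = 39.48 + 2.03Q.
Set SMC = demand: 39.48 + 2.03Q = 77.79 - 1.09Q → Q* = 12.2788.
Consumer price on the demand curve at Q*: 77.79 − 1.09×12.2788 = 64.4061.

P = $64.41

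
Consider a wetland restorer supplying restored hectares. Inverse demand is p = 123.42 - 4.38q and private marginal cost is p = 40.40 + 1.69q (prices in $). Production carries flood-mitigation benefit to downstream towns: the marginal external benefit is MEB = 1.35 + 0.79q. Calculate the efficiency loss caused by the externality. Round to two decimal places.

DWL = $13.99

Market equilibrium (private): 40.40 + 1.69q = 123.42 - 4.38q → q_m = 13.6771.
Social marginal cost = private MC − MEB = 39.05 + 0.90q.
Set SMC = demand: 39.05 + 0.90q = 123.42 - 4.38q → q* = 15.9792.
The welfare-loss triangle has base |q_m − q*| and height MEB(q_m) (the vertical gap between SMC and demand is zero at q* and MEB at q_m).
DWL = ½ × 2.3021 × 12.1549 = 13.9909.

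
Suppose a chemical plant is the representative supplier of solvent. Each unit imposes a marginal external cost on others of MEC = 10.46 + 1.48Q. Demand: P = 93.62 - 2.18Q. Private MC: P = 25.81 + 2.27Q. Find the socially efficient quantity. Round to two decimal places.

Social marginal cost = private MC + MEC = 36.27 + 3.75Q.
Set SMC = demand: 36.27 + 3.75Q = 93.62 - 2.18Q → Q* = 9.6712.

Q* = 9.67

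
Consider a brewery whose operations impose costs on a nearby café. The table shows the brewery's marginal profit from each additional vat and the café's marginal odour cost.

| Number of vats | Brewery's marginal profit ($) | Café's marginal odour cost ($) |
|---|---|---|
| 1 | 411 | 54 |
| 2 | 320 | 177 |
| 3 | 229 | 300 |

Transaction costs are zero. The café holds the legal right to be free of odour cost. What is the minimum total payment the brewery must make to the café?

Efficient level: marginal profit ≥ marginal odour cost through level 2, so k* = 2.
With the café holding the right, the brewery must at least compensate total damage at k*: 54 + 177 = 231.

$231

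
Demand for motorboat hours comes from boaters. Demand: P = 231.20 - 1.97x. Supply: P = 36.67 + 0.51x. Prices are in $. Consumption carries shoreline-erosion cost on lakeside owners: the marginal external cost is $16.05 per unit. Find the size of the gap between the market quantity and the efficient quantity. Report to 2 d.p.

Market equilibrium (private): 36.67 + 0.51x = 231.20 - 1.97x → x_m = 78.4395.
Social marginal benefit = demand − MEC = 215.15 - 1.97x.
Set SMB = MC: 215.15 - 1.97x = 36.67 + 0.51x → x* = 71.9677.
Gap = |78.4395 − 71.9677| = 6.4718.

6.47 units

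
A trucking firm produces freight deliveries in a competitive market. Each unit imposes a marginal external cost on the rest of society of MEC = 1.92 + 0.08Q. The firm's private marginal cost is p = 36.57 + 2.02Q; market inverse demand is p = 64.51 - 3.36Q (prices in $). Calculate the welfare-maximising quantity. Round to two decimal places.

Social marginal cost = private MC + MEC = 38.49 + 2.10Q.
Set SMC = demand: 38.49 + 2.10Q = 64.51 - 3.36Q → Q* = 4.7656.

Q* = 4.77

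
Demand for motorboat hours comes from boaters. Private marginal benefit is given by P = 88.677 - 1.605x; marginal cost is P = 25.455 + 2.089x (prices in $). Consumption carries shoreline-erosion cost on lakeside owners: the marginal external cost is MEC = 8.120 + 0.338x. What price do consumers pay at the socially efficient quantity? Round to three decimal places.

P = $66.743

Social marginal benefit = demand − MEC = 80.557 - 1.943x.
Set SMB = MC: 80.557 - 1.943x = 25.455 + 2.089x → x* = 13.6662.
Consumer price on the demand curve at x*: 88.677 − 1.605×13.6662 = 66.7427.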